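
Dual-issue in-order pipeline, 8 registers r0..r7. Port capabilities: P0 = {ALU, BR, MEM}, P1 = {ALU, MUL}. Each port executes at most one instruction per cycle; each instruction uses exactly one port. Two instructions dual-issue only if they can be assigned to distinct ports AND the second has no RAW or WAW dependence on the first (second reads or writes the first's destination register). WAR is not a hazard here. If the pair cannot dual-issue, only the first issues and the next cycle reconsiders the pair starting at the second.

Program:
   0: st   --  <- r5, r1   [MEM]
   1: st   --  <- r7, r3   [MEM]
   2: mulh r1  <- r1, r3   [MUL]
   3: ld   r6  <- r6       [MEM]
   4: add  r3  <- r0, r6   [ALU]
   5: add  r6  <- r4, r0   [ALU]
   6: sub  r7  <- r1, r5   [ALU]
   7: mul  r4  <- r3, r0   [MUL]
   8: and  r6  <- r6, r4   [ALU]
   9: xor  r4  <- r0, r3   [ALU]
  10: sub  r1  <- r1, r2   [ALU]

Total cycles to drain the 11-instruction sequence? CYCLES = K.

CYCLES = 7

0. st @i0  | no-port MEM/MEM
1. st;mulh @i1&i2  | 2-wide
2. ld @i3  | RAW r6
3. add;add @i4&i5  | 2-wide
4. sub;mul @i6&i7  | 2-wide
5. and;xor @i8&i9  | 2-wide
6. sub @i10  | tail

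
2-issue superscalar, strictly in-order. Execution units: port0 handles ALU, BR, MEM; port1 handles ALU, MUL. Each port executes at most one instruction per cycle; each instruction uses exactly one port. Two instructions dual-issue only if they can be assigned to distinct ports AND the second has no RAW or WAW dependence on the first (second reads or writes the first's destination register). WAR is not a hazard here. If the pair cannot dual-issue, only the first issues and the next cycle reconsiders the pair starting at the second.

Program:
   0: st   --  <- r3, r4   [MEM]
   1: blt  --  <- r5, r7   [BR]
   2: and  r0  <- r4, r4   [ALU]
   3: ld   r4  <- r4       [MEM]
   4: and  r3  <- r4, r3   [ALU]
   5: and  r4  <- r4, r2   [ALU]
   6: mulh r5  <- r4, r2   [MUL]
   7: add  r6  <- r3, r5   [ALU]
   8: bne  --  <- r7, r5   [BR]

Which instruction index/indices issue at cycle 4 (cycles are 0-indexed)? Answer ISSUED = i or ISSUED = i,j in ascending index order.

ISSUED = 6

0. st @i0  | no-port MEM/BR
1. blt;and @i1&i2  | 2-wide
2. ld @i3  | RAW r4
3. and;and @i4&i5  | 2-wide
4. mulh @i6  | RAW r5
5. add;bne @i7&i8  | 2-wide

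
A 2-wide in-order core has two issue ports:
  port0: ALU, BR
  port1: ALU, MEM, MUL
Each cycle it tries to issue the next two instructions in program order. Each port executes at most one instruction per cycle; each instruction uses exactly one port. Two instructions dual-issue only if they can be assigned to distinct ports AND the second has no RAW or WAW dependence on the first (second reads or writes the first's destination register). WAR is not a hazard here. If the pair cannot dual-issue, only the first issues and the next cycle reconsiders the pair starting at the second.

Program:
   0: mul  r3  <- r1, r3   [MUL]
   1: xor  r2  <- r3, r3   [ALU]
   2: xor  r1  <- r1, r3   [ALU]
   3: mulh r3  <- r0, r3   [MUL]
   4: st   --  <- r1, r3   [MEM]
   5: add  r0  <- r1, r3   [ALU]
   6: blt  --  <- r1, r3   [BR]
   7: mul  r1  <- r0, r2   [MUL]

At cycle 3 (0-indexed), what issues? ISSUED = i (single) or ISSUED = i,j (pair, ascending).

ISSUED = 4,5

c0: i0 mul.MUL  RAW r3
c1: i1&i2 xor.ALU/xor.ALU  pair
c2: i3 mulh.MUL  no-port MUL/MEM
c3: i4&i5 st.MEM/add.ALU  pair
c4: i6&i7 blt.BR/mul.MUL  pair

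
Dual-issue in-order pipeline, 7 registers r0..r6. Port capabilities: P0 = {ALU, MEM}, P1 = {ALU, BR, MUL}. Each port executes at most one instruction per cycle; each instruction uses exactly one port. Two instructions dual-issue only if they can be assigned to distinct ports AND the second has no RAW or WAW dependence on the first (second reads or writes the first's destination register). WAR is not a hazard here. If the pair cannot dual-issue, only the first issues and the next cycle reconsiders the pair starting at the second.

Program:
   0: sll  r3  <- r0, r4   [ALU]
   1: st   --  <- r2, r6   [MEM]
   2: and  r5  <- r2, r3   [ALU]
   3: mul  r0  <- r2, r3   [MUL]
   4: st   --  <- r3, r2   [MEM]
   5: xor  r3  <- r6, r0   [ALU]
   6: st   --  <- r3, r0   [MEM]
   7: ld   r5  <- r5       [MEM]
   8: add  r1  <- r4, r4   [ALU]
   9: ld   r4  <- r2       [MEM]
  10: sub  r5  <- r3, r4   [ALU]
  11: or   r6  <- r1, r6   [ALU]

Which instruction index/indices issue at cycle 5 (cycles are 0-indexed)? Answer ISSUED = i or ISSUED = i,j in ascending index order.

ISSUED = 9

t=0 i0+i1:sll/st ; pair
t=1 i2+i3:and/mul ; pair
t=2 i4+i5:st/xor ; pair
t=3 i6:st ; no-port MEM/MEM
t=4 i7+i8:ld/add ; pair
t=5 i9:ld ; RAW r4
t=6 i10+i11:sub/or ; pair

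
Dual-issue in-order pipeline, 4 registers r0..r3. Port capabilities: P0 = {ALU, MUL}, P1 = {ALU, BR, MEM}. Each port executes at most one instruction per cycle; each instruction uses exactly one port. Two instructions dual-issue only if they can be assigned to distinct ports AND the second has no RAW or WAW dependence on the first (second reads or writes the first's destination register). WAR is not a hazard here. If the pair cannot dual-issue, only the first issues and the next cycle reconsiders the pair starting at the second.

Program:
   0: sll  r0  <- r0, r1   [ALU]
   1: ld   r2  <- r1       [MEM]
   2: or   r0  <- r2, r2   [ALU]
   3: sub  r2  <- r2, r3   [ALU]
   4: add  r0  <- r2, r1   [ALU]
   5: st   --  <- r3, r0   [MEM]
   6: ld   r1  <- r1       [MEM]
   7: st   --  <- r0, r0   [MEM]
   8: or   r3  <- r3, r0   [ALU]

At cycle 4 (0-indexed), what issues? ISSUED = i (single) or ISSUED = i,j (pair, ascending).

ISSUED = 6

t=0 i0+i1:sll ld ; 2-wide
t=1 i2+i3:or sub ; 2-wide
t=2 i4:add ; RAW r0
t=3 i5:st ; no-port MEM/MEM
t=4 i6:ld ; no-port MEM/MEM
t=5 i7+i8:st or ; 2-wide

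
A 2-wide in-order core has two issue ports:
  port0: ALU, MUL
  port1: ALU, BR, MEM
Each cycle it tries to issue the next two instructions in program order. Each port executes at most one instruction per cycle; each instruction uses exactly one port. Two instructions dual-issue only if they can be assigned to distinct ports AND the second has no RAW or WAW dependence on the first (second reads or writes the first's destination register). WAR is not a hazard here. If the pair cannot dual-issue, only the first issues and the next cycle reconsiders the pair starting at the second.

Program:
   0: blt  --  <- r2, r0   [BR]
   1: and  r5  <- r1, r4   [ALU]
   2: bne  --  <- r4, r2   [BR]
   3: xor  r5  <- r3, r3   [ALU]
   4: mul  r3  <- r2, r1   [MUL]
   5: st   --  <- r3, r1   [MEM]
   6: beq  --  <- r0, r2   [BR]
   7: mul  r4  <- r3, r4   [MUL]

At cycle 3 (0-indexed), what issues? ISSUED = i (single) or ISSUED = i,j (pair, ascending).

ISSUED = 5

[0] i0,i1  blt.BR;and.ALU  -- pair
[1] i2,i3  bne.BR;xor.ALU  -- pair
[2] i4  mul.MUL  -- RAW r3
[3] i5  st.MEM  -- no-port MEM/BR
[4] i6,i7  beq.BR;mul.MUL  -- pair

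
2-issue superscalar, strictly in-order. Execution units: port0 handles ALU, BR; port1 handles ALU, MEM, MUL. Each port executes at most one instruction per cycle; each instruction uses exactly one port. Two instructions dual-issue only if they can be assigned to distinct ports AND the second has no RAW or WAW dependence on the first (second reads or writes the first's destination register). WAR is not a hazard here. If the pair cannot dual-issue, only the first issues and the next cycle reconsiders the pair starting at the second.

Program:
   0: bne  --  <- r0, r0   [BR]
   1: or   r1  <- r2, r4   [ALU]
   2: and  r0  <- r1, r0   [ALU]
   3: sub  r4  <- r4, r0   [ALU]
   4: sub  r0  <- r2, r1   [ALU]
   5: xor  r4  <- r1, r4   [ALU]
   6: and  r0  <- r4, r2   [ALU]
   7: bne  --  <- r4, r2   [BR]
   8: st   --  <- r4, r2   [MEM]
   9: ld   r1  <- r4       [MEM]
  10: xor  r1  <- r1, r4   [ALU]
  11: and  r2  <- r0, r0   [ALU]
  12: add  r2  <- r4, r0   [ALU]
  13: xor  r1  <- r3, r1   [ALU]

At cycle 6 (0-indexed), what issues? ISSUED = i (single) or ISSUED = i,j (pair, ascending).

ISSUED = 9

[0] i0+i1  bne;or  -- pair
[1] i2  and  -- RAW r0
[2] i3+i4  sub;sub  -- pair
[3] i5  xor  -- RAW r4
[4] i6+i7  and;bne  -- pair
[5] i8  st  -- no-port MEM/MEM
[6] i9  ld  -- RAW+WAW r1
[7] i10+i11  xor;and  -- pair
[8] i12+i13  add;xor  -- pair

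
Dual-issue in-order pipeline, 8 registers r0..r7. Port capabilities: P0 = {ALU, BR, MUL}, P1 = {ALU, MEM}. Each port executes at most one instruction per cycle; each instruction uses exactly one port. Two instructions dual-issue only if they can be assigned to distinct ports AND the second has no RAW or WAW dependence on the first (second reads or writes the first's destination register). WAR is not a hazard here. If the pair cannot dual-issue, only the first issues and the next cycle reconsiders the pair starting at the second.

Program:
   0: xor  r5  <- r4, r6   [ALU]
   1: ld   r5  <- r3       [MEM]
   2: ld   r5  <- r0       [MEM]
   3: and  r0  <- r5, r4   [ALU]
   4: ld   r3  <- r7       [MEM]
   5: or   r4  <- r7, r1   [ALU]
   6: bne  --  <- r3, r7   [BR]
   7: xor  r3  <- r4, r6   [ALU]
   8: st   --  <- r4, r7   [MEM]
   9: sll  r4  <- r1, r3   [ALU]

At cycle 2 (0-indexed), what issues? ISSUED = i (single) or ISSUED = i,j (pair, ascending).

ISSUED = 2

c0: i0 xor  WAW r5
c1: i1 ld  no-port MEM/MEM
c2: i2 ld  RAW r5
c3: i3,i4 and+ld  pair
c4: i5,i6 or+bne  pair
c5: i7,i8 xor+st  pair
c6: i9 sll  tail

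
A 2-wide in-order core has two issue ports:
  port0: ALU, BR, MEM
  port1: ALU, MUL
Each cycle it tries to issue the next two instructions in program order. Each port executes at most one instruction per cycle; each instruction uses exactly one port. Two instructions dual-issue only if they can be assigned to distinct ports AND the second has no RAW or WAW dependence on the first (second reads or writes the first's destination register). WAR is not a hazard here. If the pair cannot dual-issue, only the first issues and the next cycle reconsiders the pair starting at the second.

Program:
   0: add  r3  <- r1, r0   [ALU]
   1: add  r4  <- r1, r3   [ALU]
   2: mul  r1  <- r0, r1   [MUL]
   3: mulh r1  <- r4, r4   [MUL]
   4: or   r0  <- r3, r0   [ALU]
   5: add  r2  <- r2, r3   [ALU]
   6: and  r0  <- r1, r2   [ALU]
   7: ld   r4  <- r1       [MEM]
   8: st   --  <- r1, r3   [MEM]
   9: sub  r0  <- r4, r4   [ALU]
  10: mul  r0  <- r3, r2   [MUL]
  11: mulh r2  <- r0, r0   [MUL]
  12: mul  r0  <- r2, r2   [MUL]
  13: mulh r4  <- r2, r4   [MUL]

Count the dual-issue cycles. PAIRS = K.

0. add @i0  | RAW r3
1. add;mul @i1&i2  | 2-wide
2. mulh;or @i3&i4  | 2-wide
3. add @i5  | RAW r2
4. and;ld @i6&i7  | 2-wide
5. st;sub @i8&i9  | 2-wide
6. mul @i10  | no-port MUL/MUL
7. mulh @i11  | no-port MUL/MUL
8. mul @i12  | no-port MUL/MUL
9. mulh @i13  | tail

PAIRS = 4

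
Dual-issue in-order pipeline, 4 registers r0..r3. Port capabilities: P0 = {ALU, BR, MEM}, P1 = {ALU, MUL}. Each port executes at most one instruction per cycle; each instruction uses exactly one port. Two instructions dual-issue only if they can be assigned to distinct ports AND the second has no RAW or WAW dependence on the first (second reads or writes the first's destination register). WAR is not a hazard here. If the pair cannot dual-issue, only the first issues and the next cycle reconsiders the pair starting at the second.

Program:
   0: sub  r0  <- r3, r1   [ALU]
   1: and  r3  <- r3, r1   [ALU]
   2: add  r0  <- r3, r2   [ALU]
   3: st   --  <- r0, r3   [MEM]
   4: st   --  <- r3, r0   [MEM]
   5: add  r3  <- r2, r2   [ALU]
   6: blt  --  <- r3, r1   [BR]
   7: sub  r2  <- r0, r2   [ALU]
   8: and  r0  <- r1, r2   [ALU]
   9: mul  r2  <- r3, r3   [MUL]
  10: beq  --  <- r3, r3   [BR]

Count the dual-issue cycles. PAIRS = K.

PAIRS = 4

#0 head=0: sub and i0+i1 pair
#1 head=2: add i2 RAW r0
#2 head=3: st i3 no-port MEM/MEM
#3 head=4: st add i4+i5 pair
#4 head=6: blt sub i6+i7 pair
#5 head=8: and mul i8+i9 pair
#6 head=10: beq i10 tail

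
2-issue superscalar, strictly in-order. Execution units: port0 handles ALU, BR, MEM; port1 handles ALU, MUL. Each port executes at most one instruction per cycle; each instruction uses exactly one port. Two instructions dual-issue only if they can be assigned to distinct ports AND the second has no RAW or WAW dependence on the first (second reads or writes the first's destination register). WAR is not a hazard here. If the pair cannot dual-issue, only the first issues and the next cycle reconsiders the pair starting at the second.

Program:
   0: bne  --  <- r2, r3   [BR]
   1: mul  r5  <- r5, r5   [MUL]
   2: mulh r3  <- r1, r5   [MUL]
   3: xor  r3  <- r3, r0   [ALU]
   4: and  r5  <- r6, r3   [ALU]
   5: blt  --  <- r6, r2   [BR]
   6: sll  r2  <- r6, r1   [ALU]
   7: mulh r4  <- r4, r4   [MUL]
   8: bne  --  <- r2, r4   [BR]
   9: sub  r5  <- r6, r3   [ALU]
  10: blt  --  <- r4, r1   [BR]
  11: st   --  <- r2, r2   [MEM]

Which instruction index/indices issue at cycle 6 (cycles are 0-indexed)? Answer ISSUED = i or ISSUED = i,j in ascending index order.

ISSUED = 10

c0: i0+i1 bne mul  2-wide
c1: i2 mulh  RAW+WAW r3
c2: i3 xor  RAW r3
c3: i4+i5 and blt  2-wide
c4: i6+i7 sll mulh  2-wide
c5: i8+i9 bne sub  2-wide
c6: i10 blt  no-port BR/MEM
c7: i11 st  tail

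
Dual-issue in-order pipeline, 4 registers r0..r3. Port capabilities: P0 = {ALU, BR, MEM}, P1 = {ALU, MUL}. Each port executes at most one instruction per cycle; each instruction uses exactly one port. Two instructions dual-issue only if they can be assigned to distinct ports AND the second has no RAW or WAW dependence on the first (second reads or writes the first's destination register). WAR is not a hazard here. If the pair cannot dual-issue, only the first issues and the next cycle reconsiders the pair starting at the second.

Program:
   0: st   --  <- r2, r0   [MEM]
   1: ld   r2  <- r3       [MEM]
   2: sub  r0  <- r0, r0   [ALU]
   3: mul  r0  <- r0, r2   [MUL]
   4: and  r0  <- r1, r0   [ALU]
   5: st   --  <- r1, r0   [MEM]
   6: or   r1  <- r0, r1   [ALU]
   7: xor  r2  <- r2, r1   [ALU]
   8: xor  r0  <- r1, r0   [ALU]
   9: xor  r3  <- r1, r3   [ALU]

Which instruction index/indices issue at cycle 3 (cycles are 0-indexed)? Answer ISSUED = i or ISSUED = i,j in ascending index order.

ISSUED = 4

t=0 i0:st ; no-port MEM/MEM
t=1 i1+i2:ld/sub ; dual
t=2 i3:mul ; RAW+WAW r0
t=3 i4:and ; RAW r0
t=4 i5+i6:st/or ; dual
t=5 i7+i8:xor/xor ; dual
t=6 i9:xor ; tail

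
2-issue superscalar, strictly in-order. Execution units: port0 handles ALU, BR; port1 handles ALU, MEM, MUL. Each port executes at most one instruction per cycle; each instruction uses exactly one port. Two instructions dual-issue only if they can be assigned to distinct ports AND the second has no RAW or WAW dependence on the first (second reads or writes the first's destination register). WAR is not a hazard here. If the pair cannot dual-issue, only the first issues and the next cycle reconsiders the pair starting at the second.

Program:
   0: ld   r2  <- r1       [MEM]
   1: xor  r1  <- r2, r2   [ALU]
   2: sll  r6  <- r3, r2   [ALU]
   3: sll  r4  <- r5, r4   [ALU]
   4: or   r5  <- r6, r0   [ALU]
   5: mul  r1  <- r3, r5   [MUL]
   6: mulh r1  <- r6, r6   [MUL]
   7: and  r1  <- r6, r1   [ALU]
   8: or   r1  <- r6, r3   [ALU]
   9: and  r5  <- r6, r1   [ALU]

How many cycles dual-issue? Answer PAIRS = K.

c0: i0 ld.MEM  RAW r2
c1: i1&i2 xor.ALU+sll.ALU  pair
c2: i3&i4 sll.ALU+or.ALU  pair
c3: i5 mul.MUL  no-port MUL/MUL
c4: i6 mulh.MUL  RAW+WAW r1
c5: i7 and.ALU  WAW r1
c6: i8 or.ALU  RAW r1
c7: i9 and.ALU  tail

PAIRS = 2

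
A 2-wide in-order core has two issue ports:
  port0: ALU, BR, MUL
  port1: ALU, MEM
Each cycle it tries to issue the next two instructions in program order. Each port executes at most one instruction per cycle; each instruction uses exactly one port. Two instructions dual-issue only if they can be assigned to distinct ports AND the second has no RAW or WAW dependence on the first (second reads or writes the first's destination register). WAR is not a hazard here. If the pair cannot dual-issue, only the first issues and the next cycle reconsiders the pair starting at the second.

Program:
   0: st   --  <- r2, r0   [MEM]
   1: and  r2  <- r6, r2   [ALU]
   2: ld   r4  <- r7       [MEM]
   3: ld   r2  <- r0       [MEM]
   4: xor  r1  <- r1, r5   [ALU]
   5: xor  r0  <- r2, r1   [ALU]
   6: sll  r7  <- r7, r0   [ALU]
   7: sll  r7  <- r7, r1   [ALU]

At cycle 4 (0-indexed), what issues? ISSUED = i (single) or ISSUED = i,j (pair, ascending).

ISSUED = 6

t=0 i0&i1:st.MEM+and.ALU ; 2-wide
t=1 i2:ld.MEM ; no-port MEM/MEM
t=2 i3&i4:ld.MEM+xor.ALU ; 2-wide
t=3 i5:xor.ALU ; RAW r0
t=4 i6:sll.ALU ; RAW+WAW r7
t=5 i7:sll.ALU ; tail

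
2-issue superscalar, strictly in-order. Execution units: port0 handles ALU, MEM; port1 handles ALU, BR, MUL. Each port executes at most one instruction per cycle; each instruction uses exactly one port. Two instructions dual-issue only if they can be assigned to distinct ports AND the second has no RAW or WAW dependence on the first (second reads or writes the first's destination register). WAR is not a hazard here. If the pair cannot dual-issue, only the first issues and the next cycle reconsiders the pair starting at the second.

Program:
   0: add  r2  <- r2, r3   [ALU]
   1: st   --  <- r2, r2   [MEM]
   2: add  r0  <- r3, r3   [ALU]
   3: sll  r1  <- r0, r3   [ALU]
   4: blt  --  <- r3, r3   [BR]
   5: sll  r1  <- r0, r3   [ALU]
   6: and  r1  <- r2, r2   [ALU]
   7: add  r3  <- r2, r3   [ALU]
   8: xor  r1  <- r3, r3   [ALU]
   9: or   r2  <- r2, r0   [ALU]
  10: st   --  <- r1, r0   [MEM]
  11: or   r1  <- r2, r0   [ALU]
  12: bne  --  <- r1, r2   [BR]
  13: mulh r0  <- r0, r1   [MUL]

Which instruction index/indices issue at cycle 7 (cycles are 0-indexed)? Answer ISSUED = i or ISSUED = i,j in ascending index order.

c0: i0 add.ALU  RAW r2
c1: i1,i2 st.MEM;add.ALU  pair
c2: i3,i4 sll.ALU;blt.BR  pair
c3: i5 sll.ALU  WAW r1
c4: i6,i7 and.ALU;add.ALU  pair
c5: i8,i9 xor.ALU;or.ALU  pair
c6: i10,i11 st.MEM;or.ALU  pair
c7: i12 bne.BR  no-port BR/MUL
c8: i13 mulh.MUL  tail

ISSUED = 12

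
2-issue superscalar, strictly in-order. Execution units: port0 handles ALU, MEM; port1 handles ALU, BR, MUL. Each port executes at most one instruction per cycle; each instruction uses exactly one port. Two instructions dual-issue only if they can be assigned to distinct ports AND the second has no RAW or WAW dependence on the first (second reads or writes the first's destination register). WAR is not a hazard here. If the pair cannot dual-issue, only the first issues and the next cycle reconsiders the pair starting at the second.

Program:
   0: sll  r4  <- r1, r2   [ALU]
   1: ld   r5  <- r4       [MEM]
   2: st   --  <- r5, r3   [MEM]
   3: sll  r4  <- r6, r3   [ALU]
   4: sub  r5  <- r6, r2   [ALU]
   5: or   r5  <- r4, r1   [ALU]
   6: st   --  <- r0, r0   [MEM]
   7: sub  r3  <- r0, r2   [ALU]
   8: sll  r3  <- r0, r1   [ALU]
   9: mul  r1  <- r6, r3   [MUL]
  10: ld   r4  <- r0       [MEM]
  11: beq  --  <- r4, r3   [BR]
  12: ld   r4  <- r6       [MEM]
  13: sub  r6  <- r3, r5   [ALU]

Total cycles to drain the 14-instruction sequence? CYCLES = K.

CYCLES = 10

  cy0 -> i0 (sll) RAW r4
  cy1 -> i1 (ld) no-port MEM/MEM
  cy2 -> i2+i3 (st+sll) 2-wide
  cy3 -> i4 (sub) WAW r5
  cy4 -> i5+i6 (or+st) 2-wide
  cy5 -> i7 (sub) WAW r3
  cy6 -> i8 (sll) RAW r3
  cy7 -> i9+i10 (mul+ld) 2-wide
  cy8 -> i11+i12 (beq+ld) 2-wide
  cy9 -> i13 (sub) tail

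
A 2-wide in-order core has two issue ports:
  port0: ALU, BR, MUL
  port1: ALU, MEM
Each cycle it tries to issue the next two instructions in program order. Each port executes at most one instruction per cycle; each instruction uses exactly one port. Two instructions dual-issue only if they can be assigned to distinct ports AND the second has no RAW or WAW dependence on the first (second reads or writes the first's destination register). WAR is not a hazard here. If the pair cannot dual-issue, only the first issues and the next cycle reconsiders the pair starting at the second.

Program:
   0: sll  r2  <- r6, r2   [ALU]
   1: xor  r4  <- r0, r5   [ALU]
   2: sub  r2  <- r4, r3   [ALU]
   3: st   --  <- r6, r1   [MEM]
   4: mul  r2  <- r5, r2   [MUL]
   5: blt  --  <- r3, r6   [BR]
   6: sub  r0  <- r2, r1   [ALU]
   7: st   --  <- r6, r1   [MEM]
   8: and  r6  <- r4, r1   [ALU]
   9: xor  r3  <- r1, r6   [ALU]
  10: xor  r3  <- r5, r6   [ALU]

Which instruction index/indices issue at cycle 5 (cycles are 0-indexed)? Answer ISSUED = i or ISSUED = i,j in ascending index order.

  cy0 -> i0/i1 (sll;xor) pair
  cy1 -> i2/i3 (sub;st) pair
  cy2 -> i4 (mul) no-port MUL/BR
  cy3 -> i5/i6 (blt;sub) pair
  cy4 -> i7/i8 (st;and) pair
  cy5 -> i9 (xor) WAW r3
  cy6 -> i10 (xor) tail

ISSUED = 9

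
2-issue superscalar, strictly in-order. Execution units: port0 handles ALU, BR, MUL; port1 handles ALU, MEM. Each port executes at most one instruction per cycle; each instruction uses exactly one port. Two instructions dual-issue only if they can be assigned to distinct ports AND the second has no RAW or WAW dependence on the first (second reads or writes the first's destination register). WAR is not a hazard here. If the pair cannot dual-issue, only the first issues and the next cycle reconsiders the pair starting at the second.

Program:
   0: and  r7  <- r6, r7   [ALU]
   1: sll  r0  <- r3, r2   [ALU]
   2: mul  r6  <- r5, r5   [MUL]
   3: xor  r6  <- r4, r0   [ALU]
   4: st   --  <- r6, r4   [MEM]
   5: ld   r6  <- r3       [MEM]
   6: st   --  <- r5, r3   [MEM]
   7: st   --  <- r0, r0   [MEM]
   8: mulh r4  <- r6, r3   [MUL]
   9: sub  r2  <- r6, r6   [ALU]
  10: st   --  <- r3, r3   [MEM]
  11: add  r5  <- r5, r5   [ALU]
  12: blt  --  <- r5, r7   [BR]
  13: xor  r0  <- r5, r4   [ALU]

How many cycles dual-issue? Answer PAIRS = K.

PAIRS = 4

0. and.ALU;sll.ALU @i0,i1  | pair
1. mul.MUL @i2  | WAW r6
2. xor.ALU @i3  | RAW r6
3. st.MEM @i4  | no-port MEM/MEM
4. ld.MEM @i5  | no-port MEM/MEM
5. st.MEM @i6  | no-port MEM/MEM
6. st.MEM;mulh.MUL @i7,i8  | pair
7. sub.ALU;st.MEM @i9,i10  | pair
8. add.ALU @i11  | RAW r5
9. blt.BR;xor.ALU @i12,i13  | pair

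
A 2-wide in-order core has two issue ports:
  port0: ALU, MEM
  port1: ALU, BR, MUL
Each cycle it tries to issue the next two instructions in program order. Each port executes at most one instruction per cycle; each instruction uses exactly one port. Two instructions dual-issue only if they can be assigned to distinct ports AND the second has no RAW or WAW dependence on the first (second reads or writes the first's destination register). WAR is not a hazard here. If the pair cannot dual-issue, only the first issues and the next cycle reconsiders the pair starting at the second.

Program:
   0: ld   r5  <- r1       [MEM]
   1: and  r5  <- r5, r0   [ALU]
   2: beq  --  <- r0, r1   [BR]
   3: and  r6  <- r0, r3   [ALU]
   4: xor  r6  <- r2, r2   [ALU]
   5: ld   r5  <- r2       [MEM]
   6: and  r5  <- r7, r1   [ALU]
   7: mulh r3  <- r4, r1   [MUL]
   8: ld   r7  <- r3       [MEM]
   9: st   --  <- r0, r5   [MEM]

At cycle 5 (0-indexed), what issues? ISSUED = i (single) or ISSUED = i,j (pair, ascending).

ISSUED = 8

t=0 i0:ld.MEM ; RAW+WAW r5
t=1 i1+i2:and.ALU beq.BR ; dual
t=2 i3:and.ALU ; WAW r6
t=3 i4+i5:xor.ALU ld.MEM ; dual
t=4 i6+i7:and.ALU mulh.MUL ; dual
t=5 i8:ld.MEM ; no-port MEM/MEM
t=6 i9:st.MEM ; tail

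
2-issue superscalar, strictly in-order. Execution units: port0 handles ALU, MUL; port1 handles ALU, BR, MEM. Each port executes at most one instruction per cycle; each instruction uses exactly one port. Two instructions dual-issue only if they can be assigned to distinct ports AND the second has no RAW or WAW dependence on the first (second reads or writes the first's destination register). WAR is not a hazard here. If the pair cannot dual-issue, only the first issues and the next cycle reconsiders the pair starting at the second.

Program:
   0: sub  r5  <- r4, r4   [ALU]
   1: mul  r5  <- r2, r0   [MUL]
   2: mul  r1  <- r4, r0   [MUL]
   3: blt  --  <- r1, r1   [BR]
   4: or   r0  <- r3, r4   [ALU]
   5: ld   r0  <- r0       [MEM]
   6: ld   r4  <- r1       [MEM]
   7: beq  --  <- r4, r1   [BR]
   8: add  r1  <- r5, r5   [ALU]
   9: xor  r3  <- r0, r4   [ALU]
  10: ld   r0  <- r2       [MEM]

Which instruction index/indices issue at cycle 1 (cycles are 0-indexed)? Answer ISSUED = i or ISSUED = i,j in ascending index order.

t=0 i0:sub ; WAW r5
t=1 i1:mul ; no-port MUL/MUL
t=2 i2:mul ; RAW r1
t=3 i3&i4:blt+or ; pair
t=4 i5:ld ; no-port MEM/MEM
t=5 i6:ld ; no-port MEM/BR
t=6 i7&i8:beq+add ; pair
t=7 i9&i10:xor+ld ; pair

ISSUED = 1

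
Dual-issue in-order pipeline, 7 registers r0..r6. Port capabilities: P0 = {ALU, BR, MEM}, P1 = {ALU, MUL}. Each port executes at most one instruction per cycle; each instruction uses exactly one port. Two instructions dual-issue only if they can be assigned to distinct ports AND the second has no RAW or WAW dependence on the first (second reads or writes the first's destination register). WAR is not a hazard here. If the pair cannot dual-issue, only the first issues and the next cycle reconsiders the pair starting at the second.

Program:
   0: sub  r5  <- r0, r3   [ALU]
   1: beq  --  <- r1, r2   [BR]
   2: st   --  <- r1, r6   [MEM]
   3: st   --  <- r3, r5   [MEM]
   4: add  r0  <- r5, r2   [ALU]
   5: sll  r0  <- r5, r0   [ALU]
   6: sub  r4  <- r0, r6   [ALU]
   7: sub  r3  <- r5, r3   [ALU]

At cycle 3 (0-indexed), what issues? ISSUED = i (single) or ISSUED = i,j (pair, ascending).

#0 head=0: sub/beq i0&i1 2-wide
#1 head=2: st i2 no-port MEM/MEM
#2 head=3: st/add i3&i4 2-wide
#3 head=5: sll i5 RAW r0
#4 head=6: sub/sub i6&i7 2-wide

ISSUED = 5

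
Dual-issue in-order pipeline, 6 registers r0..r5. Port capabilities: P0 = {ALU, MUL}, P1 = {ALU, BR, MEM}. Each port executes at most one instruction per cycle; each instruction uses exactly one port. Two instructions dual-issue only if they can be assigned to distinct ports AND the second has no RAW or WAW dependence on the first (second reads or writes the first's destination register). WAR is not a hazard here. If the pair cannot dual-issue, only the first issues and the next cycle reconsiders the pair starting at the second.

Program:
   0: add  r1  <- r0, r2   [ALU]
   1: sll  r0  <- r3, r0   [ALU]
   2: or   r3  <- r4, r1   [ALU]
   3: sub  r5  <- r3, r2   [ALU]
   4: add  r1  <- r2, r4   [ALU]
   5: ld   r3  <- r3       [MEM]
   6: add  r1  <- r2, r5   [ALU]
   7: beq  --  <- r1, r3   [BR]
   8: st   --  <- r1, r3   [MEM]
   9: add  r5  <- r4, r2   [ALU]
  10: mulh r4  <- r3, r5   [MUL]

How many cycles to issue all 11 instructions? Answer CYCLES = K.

t=0 i0,i1:add/sll ; pair
t=1 i2:or ; RAW r3
t=2 i3,i4:sub/add ; pair
t=3 i5,i6:ld/add ; pair
t=4 i7:beq ; no-port BR/MEM
t=5 i8,i9:st/add ; pair
t=6 i10:mulh ; tail

CYCLES = 7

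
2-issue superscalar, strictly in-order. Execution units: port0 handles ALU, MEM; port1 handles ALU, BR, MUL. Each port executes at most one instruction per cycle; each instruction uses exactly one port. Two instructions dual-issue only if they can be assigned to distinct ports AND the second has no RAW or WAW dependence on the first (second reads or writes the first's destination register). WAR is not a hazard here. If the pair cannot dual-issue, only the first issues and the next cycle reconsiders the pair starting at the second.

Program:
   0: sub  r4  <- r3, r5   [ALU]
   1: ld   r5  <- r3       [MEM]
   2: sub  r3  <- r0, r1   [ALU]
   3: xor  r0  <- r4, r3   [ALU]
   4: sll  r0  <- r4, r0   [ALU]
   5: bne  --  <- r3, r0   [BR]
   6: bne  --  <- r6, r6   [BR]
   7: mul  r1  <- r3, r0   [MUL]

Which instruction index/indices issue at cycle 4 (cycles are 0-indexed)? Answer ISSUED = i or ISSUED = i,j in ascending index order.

ISSUED = 5

  cy0 -> i0,i1 (sub.ALU/ld.MEM) pair
  cy1 -> i2 (sub.ALU) RAW r3
  cy2 -> i3 (xor.ALU) RAW+WAW r0
  cy3 -> i4 (sll.ALU) RAW r0
  cy4 -> i5 (bne.BR) no-port BR/BR
  cy5 -> i6 (bne.BR) no-port BR/MUL
  cy6 -> i7 (mul.MUL) tail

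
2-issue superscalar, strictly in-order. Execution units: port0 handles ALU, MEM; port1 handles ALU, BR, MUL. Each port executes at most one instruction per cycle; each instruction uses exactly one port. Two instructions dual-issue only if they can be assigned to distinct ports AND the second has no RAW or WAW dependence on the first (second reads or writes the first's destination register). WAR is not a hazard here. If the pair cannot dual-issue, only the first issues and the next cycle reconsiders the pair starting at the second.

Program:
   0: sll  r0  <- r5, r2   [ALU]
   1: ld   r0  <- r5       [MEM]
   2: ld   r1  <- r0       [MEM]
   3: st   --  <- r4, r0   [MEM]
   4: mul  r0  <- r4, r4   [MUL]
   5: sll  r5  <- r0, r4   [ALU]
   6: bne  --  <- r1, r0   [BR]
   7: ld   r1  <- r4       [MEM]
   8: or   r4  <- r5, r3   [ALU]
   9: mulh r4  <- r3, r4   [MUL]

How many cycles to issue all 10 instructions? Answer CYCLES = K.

CYCLES = 7

  cy0 -> i0 (sll.ALU) WAW r0
  cy1 -> i1 (ld.MEM) no-port MEM/MEM
  cy2 -> i2 (ld.MEM) no-port MEM/MEM
  cy3 -> i3&i4 (st.MEM;mul.MUL) 2-wide
  cy4 -> i5&i6 (sll.ALU;bne.BR) 2-wide
  cy5 -> i7&i8 (ld.MEM;or.ALU) 2-wide
  cy6 -> i9 (mulh.MUL) tail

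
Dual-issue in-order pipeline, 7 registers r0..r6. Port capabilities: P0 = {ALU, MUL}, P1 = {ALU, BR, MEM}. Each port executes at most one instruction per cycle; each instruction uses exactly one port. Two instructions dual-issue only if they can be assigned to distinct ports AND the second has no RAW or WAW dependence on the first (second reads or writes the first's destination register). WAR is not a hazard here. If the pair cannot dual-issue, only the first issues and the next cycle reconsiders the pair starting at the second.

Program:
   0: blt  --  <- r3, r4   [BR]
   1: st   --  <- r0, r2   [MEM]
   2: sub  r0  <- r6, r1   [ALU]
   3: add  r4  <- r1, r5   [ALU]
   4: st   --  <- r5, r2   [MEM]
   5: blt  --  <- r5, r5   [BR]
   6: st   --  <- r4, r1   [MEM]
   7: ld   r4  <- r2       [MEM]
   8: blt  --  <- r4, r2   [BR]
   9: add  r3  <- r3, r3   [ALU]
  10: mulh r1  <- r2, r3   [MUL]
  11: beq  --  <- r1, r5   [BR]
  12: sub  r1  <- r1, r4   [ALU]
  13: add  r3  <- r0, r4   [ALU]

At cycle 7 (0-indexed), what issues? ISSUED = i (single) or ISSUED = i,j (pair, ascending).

ISSUED = 10

c0: i0 blt  no-port BR/MEM
c1: i1+i2 st+sub  2-wide
c2: i3+i4 add+st  2-wide
c3: i5 blt  no-port BR/MEM
c4: i6 st  no-port MEM/MEM
c5: i7 ld  no-port MEM/BR
c6: i8+i9 blt+add  2-wide
c7: i10 mulh  RAW r1
c8: i11+i12 beq+sub  2-wide
c9: i13 add  tail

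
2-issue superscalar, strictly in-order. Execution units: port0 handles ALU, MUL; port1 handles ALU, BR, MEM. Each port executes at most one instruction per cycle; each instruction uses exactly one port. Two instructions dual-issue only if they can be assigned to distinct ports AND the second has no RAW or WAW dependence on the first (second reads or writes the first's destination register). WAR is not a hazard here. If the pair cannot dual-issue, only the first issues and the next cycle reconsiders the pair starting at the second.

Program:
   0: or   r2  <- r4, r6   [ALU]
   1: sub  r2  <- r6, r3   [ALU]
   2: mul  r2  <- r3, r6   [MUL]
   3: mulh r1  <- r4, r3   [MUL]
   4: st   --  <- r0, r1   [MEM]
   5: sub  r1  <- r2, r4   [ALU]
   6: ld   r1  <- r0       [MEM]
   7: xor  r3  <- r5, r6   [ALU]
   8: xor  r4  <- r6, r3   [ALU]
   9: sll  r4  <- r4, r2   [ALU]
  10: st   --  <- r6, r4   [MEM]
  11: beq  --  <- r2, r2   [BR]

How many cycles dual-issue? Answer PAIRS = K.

PAIRS = 2

c0: i0 or  WAW r2
c1: i1 sub  WAW r2
c2: i2 mul  no-port MUL/MUL
c3: i3 mulh  RAW r1
c4: i4&i5 st/sub  2-wide
c5: i6&i7 ld/xor  2-wide
c6: i8 xor  RAW+WAW r4
c7: i9 sll  RAW r4
c8: i10 st  no-port MEM/BR
c9: i11 beq  tail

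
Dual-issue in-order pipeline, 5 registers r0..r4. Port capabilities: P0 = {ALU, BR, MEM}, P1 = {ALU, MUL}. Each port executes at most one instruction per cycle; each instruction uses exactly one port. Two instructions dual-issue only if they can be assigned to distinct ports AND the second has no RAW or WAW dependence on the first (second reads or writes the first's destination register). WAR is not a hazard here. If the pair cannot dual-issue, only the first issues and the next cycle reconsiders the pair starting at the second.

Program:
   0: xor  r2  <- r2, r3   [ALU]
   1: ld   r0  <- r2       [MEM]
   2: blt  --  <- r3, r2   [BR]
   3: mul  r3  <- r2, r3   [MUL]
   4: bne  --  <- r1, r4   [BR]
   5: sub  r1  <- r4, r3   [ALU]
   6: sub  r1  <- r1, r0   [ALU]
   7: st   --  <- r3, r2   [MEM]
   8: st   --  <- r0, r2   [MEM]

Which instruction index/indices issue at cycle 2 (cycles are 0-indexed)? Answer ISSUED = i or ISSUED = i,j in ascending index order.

ISSUED = 2,3

[0] i0  xor  -- RAW r2
[1] i1  ld  -- no-port MEM/BR
[2] i2,i3  blt+mul  -- dual
[3] i4,i5  bne+sub  -- dual
[4] i6,i7  sub+st  -- dual
[5] i8  st  -- tail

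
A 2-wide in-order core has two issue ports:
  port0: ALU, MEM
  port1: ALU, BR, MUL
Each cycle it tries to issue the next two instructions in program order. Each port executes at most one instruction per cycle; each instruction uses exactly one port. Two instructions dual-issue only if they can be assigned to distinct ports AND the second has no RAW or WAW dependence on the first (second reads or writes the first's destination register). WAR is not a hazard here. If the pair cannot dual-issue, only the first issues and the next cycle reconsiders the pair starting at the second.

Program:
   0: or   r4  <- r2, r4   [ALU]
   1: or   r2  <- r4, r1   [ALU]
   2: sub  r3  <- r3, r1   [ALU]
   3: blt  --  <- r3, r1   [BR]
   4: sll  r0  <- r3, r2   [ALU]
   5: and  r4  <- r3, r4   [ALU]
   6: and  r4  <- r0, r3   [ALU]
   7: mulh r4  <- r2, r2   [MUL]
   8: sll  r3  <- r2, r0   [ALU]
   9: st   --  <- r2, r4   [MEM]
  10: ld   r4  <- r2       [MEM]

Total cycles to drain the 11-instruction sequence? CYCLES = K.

CYCLES = 8

[0] i0  or  -- RAW r4
[1] i1,i2  or+sub  -- 2-wide
[2] i3,i4  blt+sll  -- 2-wide
[3] i5  and  -- WAW r4
[4] i6  and  -- WAW r4
[5] i7,i8  mulh+sll  -- 2-wide
[6] i9  st  -- no-port MEM/MEM
[7] i10  ld  -- tail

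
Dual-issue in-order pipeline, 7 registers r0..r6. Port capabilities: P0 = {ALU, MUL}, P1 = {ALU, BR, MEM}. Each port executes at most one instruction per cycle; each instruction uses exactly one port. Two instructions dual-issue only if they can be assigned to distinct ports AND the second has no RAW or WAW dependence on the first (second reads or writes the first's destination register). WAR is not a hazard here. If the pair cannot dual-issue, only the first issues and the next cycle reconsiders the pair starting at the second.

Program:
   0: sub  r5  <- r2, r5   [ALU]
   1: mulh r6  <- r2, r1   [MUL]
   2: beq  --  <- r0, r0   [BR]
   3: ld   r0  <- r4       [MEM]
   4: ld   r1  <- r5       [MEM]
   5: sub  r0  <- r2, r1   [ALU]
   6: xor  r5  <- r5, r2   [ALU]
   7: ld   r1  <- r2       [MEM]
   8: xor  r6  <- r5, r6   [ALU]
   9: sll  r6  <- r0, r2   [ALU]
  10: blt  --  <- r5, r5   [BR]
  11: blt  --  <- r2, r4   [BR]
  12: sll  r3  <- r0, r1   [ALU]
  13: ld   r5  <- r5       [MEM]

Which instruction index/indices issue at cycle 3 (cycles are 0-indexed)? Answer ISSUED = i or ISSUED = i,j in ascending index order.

0. sub/mulh @i0+i1  | pair
1. beq @i2  | no-port BR/MEM
2. ld @i3  | no-port MEM/MEM
3. ld @i4  | RAW r1
4. sub/xor @i5+i6  | pair
5. ld/xor @i7+i8  | pair
6. sll/blt @i9+i10  | pair
7. blt/sll @i11+i12  | pair
8. ld @i13  | tail

ISSUED = 4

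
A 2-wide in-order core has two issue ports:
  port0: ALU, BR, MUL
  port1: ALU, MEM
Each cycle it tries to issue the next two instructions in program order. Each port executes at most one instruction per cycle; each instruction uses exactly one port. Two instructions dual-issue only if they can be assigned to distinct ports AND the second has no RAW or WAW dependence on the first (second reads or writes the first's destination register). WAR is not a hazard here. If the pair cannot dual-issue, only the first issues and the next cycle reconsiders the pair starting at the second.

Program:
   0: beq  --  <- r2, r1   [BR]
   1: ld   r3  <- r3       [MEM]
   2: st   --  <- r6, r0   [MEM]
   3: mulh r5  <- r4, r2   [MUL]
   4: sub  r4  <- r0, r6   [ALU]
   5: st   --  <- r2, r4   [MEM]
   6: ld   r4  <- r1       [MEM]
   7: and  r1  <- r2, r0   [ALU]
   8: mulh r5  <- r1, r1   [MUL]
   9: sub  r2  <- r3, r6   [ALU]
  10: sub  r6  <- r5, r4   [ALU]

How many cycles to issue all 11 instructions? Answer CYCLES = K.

CYCLES = 7

  cy0 -> i0/i1 (beq+ld) dual
  cy1 -> i2/i3 (st+mulh) dual
  cy2 -> i4 (sub) RAW r4
  cy3 -> i5 (st) no-port MEM/MEM
  cy4 -> i6/i7 (ld+and) dual
  cy5 -> i8/i9 (mulh+sub) dual
  cy6 -> i10 (sub) tail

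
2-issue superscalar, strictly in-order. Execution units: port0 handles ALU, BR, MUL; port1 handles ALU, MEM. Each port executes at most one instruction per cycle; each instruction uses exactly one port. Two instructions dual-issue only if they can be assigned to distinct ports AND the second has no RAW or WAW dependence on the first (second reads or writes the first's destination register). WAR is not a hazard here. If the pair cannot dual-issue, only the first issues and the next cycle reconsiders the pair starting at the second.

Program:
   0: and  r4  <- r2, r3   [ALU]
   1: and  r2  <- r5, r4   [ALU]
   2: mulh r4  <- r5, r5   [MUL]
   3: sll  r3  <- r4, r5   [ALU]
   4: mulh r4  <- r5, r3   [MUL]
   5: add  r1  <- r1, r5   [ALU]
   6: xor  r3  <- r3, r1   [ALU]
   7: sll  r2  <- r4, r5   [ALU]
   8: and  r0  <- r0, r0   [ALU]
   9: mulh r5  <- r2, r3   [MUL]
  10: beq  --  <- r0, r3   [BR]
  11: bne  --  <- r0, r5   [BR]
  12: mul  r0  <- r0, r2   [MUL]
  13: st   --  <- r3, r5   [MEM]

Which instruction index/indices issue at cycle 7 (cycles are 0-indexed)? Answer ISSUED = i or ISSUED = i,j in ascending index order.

#0 head=0: and.ALU i0 RAW r4
#1 head=1: and.ALU/mulh.MUL i1/i2 2-wide
#2 head=3: sll.ALU i3 RAW r3
#3 head=4: mulh.MUL/add.ALU i4/i5 2-wide
#4 head=6: xor.ALU/sll.ALU i6/i7 2-wide
#5 head=8: and.ALU/mulh.MUL i8/i9 2-wide
#6 head=10: beq.BR i10 no-port BR/BR
#7 head=11: bne.BR i11 no-port BR/MUL
#8 head=12: mul.MUL/st.MEM i12/i13 2-wide

ISSUED = 11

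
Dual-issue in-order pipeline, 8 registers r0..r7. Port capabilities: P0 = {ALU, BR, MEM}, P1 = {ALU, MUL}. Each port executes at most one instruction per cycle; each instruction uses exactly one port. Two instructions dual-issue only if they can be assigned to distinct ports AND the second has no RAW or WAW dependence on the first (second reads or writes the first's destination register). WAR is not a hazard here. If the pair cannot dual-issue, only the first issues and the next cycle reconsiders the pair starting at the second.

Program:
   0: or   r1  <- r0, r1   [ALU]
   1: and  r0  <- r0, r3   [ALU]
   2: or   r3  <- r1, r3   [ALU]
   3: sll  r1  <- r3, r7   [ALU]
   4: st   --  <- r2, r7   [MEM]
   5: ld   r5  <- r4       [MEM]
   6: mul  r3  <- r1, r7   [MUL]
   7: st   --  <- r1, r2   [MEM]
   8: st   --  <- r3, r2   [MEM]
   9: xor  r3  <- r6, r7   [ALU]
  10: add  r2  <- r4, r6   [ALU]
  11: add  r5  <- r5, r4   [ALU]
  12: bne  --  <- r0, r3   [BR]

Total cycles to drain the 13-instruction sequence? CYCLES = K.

CYCLES = 8

0. or.ALU and.ALU @i0&i1  | pair
1. or.ALU @i2  | RAW r3
2. sll.ALU st.MEM @i3&i4  | pair
3. ld.MEM mul.MUL @i5&i6  | pair
4. st.MEM @i7  | no-port MEM/MEM
5. st.MEM xor.ALU @i8&i9  | pair
6. add.ALU add.ALU @i10&i11  | pair
7. bne.BR @i12  | tail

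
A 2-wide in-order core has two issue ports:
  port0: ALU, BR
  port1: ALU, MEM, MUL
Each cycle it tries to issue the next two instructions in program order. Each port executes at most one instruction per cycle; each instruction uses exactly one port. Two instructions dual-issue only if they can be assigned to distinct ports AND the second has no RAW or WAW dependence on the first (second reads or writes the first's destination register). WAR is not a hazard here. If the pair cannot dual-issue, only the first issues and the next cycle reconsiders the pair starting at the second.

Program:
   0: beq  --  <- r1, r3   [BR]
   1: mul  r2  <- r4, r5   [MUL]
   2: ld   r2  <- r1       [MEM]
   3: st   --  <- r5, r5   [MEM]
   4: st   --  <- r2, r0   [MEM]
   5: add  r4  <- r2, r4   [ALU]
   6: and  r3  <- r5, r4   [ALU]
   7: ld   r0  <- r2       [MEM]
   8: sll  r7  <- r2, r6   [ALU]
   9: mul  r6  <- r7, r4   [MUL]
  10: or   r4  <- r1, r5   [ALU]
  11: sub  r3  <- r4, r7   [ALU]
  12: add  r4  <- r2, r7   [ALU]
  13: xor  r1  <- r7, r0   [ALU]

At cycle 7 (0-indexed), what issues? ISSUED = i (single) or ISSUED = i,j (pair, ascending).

ISSUED = 11,12

0. beq;mul @i0+i1  | 2-wide
1. ld @i2  | no-port MEM/MEM
2. st @i3  | no-port MEM/MEM
3. st;add @i4+i5  | 2-wide
4. and;ld @i6+i7  | 2-wide
5. sll @i8  | RAW r7
6. mul;or @i9+i10  | 2-wide
7. sub;add @i11+i12  | 2-wide
8. xor @i13  | tail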